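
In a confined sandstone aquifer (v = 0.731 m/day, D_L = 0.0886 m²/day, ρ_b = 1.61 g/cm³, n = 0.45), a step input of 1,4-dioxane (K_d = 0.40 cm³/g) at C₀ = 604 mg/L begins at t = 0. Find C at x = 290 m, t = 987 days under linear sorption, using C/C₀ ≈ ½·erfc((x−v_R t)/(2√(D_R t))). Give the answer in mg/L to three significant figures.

476 mg/L

Retardation factor R = 1 + ρ_b·K_d/n = 1 + 1.61 × 0.40/0.45 = 2.431.
Sorption retards both mechanisms: v_R = v/R = 0.3007 m/day, D_R = D/R = 0.03645 m²/day.
v_R·t = 0.3007 × 987 = 296.7909 m; 2√(D_R t) = 12.00 m; argument = (290 − 296.7909)/12.00 = -0.5659.
C = C₀ × ½·erfc(-0.5659) = 604 × 0.7882 = 476 mg/L.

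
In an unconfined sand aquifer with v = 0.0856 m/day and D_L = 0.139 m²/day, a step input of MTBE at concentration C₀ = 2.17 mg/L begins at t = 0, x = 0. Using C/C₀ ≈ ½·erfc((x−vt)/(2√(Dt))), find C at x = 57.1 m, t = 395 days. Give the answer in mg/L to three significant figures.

For a continuous step input, C/C₀ ≈ ½·erfc((x−vt)/(2√(Dt))).
vt = 0.0856 × 395 = 33.812 m and 2√(Dt) = 2√(0.139 × 395) = 14.82 m.
Argument (x−vt)/(2√(Dt)) = (57.1 − 33.812)/14.82 = 1.571; ½·erfc(1.571) = 0.01315.
C = 2.17 × 0.01315 = 0.0285 mg/L.

0.0285 mg/L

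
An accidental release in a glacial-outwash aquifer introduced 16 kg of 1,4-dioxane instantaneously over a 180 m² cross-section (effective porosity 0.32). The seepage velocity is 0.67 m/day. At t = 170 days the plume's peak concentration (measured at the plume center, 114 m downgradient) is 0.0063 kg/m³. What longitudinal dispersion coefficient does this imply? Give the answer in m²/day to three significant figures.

At the plume center C_max = M/(n_e·A·√(4πDt)), so D = M²/(4πt·(n_e·A·C_max)²).
n_e·A·C_max = 0.32 × 180 × 0.0063 = 0.3629 kg/m.
D = 16²/(4π × 170 × 0.3629²) = 0.910 m²/day.

0.910 m²/day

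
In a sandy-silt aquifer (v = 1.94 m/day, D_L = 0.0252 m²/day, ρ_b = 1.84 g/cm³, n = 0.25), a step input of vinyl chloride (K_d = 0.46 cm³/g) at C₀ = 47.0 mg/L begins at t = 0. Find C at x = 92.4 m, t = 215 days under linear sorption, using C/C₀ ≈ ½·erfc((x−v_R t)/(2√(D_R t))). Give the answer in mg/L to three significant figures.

45.0 mg/L

Retardation factor R = 1 + ρ_b·K_d/n = 1 + 1.84 × 0.46/0.25 = 4.386.
Sorption retards both mechanisms: v_R = v/R = 0.4423 m/day, D_R = D/R = 0.005746 m²/day.
v_R·t = 0.4423 × 215 = 95.0945 m; 2√(D_R t) = 2.223 m; argument = (92.4 − 95.0945)/2.223 = -1.212.
C = C₀ × ½·erfc(-1.212) = 47.0 × 0.9567 = 45.0 mg/L.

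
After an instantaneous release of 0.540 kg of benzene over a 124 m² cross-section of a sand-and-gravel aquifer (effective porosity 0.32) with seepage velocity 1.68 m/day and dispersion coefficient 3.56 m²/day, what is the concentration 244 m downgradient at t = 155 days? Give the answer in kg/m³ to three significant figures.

For an instantaneous plane source, C(x,t) = M/(n_e·A·√(4πDt)) · exp(−(x−vt)²/(4Dt)), with n_e·A the pore (flow) area.
Plume center vt = 1.68 × 155 = 260.4 m, so the well at 244 m is 16.4 m upgradient of the peak.
√(4πDt) = 83.27 m, giving peak height M/(n_e·A·√(4πDt)) = 0.540/(0.32 × 124 × 83.27) = 0.0001634 kg/m³.
(x−vt)²/(4Dt) = (-16.4)²/(4 × 3.56 × 155) = 0.1219; exp(−0.1219) = 0.8852.
C = 0.0001634 × 0.8852 = 0.000145 kg/m³.

0.000145 kg/m³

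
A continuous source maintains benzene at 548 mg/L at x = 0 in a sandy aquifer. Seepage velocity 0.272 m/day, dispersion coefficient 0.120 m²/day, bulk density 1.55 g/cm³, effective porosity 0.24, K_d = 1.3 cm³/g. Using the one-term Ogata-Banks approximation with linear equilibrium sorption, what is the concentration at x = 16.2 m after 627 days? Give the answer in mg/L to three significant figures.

Retardation factor R = 1 + ρ_b·K_d/n = 1 + 1.55 × 1.3/0.24 = 9.396.
Sorption retards both mechanisms: v_R = v/R = 0.02895 m/day, D_R = D/R = 0.01277 m²/day.
v_R·t = 0.02895 × 627 = 18.15165 m; 2√(D_R t) = 5.659 m; argument = (16.2 − 18.15165)/5.659 = -0.3449.
C = C₀ × ½·erfc(-0.3449) = 548 × 0.6871 = 377 mg/L.

377 mg/L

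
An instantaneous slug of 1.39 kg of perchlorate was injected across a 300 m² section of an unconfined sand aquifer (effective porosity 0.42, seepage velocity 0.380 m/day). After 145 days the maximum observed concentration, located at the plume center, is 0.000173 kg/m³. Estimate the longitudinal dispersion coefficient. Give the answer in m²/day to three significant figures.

At the plume center C_max = M/(n_e·A·√(4πDt)), so D = M²/(4πt·(n_e·A·C_max)²).
n_e·A·C_max = 0.42 × 300 × 0.000173 = 0.02180 kg/m.
D = 1.39²/(4π × 145 × 0.02180²) = 2.23 m²/day.

2.23 m²/day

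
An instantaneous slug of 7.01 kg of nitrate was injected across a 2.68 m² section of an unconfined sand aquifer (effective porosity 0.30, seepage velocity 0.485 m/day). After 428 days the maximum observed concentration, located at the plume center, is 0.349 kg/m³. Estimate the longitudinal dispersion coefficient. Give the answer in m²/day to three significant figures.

At the plume center C_max = M/(n_e·A·√(4πDt)), so D = M²/(4πt·(n_e·A·C_max)²).
n_e·A·C_max = 0.30 × 2.68 × 0.349 = 0.2806 kg/m.
D = 7.01²/(4π × 428 × 0.2806²) = 0.116 m²/day.

0.116 m²/day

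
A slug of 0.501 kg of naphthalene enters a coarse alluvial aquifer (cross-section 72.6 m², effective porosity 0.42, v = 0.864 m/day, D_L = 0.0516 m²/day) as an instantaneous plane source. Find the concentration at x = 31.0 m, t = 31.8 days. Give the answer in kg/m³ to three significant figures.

For an instantaneous plane source, C(x,t) = M/(n_e·A·√(4πDt)) · exp(−(x−vt)²/(4Dt)), with n_e·A the pore (flow) area.
Plume center vt = 0.864 × 31.8 = 27.4752 m, so the well at 31.0 m is 3.5248 m downgradient of the peak.
√(4πDt) = 4.541 m, giving peak height M/(n_e·A·√(4πDt)) = 0.501/(0.42 × 72.6 × 4.541) = 0.003618 kg/m³.
(x−vt)²/(4Dt) = (3.5248)²/(4 × 0.0516 × 31.8) = 1.893; exp(−1.893) = 0.1506.
C = 0.003618 × 0.1506 = 0.000545 kg/m³.

0.000545 kg/m³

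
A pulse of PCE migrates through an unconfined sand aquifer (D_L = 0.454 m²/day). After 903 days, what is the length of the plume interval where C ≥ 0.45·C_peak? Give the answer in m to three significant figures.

72.4 m

The plume is Gaussian with σ = √(2Dt) = √(2 × 0.454 × 903) = 28.63 m.
C/C_peak = exp(−Δx²/(2σ²)) = 0.45 ⇒ Δx = σ·√(−2 ln 0.45) = 28.63 × 1.264 = 36.19 m.
Width = 2Δx = 72.4 m.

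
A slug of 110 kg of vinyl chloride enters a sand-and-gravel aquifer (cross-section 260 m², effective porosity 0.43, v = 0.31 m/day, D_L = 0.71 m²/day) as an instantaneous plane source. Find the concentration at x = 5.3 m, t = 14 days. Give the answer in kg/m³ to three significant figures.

For an instantaneous plane source, C(x,t) = M/(n_e·A·√(4πDt)) · exp(−(x−vt)²/(4Dt)), with n_e·A the pore (flow) area.
Plume center vt = 0.31 × 14 = 4.34 m, so the well at 5.3 m is 0.96 m downgradient of the peak.
√(4πDt) = 11.18 m, giving peak height M/(n_e·A·√(4πDt)) = 110/(0.43 × 260 × 11.18) = 0.08801 kg/m³.
(x−vt)²/(4Dt) = (0.96)²/(4 × 0.71 × 14) = 0.02318; exp(−0.02318) = 0.9771.
C = 0.08801 × 0.9771 = 0.0860 kg/m³.

0.0860 kg/m³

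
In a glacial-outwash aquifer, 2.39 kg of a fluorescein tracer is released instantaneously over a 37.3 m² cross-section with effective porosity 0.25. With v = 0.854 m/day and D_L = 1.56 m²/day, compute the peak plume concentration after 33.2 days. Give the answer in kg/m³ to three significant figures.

0.0100 kg/m³

The peak of an instantaneous 1D plume sits at x = vt; there the Gaussian factor is 1 and C_max = M/(n_e·A·√(4πDt)), where n_e·A is the pore area the mass is dissolved in.
√(4πDt) = √(4π × 1.56 × 33.2) = 25.51 m, so C_max = 2.39/(0.25 × 37.3 × 25.51) = 0.0100 kg/m³.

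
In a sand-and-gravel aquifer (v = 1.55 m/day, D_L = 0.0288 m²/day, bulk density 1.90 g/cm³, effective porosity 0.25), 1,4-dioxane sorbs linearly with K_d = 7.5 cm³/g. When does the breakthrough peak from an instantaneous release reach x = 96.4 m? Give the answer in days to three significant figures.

Retardation factor R = 1 + ρ_b·K_d/n = 1 + 1.90 × 7.5/0.25 = 58.00.
Sorption retards both mechanisms: v_R = v/R = 0.02672 m/day, D_R = D/R = 0.0004966 m²/day.
Peak time from v_R²t² + 2D_R t − x² = 0: t = (√(D_R² + v_R²x²) − D_R)/v_R².
√(D_R² + v_R²x²) = √(0.0004966² + 0.02672² × 96.4²) = 2.576; v_R² = 0.0007140.
t = (2.576 − 0.0004966)/0.0007140 = 3610 days.

3610 days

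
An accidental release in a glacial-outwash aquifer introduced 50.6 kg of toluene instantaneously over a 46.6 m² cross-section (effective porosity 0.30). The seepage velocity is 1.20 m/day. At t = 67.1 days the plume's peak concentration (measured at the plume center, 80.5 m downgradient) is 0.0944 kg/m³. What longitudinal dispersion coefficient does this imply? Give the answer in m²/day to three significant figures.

At the plume center C_max = M/(n_e·A·√(4πDt)), so D = M²/(4πt·(n_e·A·C_max)²).
n_e·A·C_max = 0.30 × 46.6 × 0.0944 = 1.320 kg/m.
D = 50.6²/(4π × 67.1 × 1.320²) = 1.74 m²/day.

1.74 m²/day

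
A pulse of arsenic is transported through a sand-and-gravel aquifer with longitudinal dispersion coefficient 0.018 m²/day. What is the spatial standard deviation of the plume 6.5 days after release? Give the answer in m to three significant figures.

Dispersive spreading gives a Gaussian with σ² = 2Dt; advection only shifts the center.
σ = √(2 × 0.018 × 6.5) = 0.484 m.

0.484 m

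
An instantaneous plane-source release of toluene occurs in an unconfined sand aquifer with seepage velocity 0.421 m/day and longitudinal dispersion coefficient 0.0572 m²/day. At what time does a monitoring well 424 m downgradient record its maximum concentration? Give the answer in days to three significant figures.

For the 1D instantaneous-source solution, setting ∂C/∂t = 0 at fixed x gives v²t² + 2Dt − x² = 0, so t = (√(D² + v²x²) − D)/v².
√(D² + v²x²) = √(0.0572² + 0.421² × 424²) = 178.5; v² = 0.177241.
t = (178.5 − 0.0572)/0.177241 = 1010 days (vs. the pure-advection estimate x/v = 1010 d).

1010 days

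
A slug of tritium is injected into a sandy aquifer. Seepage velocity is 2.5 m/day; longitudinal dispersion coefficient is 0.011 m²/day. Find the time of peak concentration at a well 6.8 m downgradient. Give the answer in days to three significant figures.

2.72 days

For the 1D instantaneous-source solution, setting ∂C/∂t = 0 at fixed x gives v²t² + 2Dt − x² = 0, so t = (√(D² + v²x²) − D)/v².
√(D² + v²x²) = √(0.011² + 2.5² × 6.8²) = 17.00; v² = 6.25.
t = (17.00 − 0.011)/6.25 = 2.72 days (vs. the pure-advection estimate x/v = 2.72 d).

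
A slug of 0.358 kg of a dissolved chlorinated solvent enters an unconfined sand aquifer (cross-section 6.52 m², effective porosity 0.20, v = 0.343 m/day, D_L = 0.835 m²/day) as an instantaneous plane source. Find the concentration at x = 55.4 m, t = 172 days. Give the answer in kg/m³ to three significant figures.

For an instantaneous plane source, C(x,t) = M/(n_e·A·√(4πDt)) · exp(−(x−vt)²/(4Dt)), with n_e·A the pore (flow) area.
Plume center vt = 0.343 × 172 = 58.996 m, so the well at 55.4 m is 3.596 m upgradient of the peak.
√(4πDt) = 42.48 m, giving peak height M/(n_e·A·√(4πDt)) = 0.358/(0.20 × 6.52 × 42.48) = 0.006463 kg/m³.
(x−vt)²/(4Dt) = (-3.596)²/(4 × 0.835 × 172) = 0.02251; exp(−0.02251) = 0.9777.
C = 0.006463 × 0.9777 = 0.00632 kg/m³.

0.00632 kg/m³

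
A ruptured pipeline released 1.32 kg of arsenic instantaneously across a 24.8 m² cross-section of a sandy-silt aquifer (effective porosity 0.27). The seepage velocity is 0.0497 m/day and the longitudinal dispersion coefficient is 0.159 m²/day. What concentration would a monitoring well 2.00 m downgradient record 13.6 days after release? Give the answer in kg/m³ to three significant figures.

0.0309 kg/m³

For an instantaneous plane source, C(x,t) = M/(n_e·A·√(4πDt)) · exp(−(x−vt)²/(4Dt)), with n_e·A the pore (flow) area.
Plume center vt = 0.0497 × 13.6 = 0.67592 m, so the well at 2.00 m is 1.32408 m downgradient of the peak.
√(4πDt) = 5.213 m, giving peak height M/(n_e·A·√(4πDt)) = 1.32/(0.27 × 24.8 × 5.213) = 0.03782 kg/m³.
(x−vt)²/(4Dt) = (1.32408)²/(4 × 0.159 × 13.6) = 0.2027; exp(−0.2027) = 0.8165.
C = 0.03782 × 0.8165 = 0.0309 kg/m³.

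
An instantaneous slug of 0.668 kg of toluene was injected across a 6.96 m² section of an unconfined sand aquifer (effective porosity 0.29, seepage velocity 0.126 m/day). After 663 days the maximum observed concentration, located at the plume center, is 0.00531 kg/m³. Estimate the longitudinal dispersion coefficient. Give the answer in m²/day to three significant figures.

At the plume center C_max = M/(n_e·A·√(4πDt)), so D = M²/(4πt·(n_e·A·C_max)²).
n_e·A·C_max = 0.29 × 6.96 × 0.00531 = 0.01072 kg/m.
D = 0.668²/(4π × 663 × 0.01072²) = 0.466 m²/day.

0.466 m²/day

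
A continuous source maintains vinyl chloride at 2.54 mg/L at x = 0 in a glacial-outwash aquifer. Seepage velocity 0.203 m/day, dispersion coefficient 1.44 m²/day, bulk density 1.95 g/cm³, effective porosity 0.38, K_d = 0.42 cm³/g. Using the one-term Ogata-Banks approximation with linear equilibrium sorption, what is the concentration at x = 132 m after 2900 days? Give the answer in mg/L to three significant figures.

2.17 mg/L

Retardation factor R = 1 + ρ_b·K_d/n = 1 + 1.95 × 0.42/0.38 = 3.155.
Sorption retards both mechanisms: v_R = v/R = 0.06434 m/day, D_R = D/R = 0.4564 m²/day.
v_R·t = 0.06434 × 2900 = 186.586 m; 2√(D_R t) = 72.76 m; argument = (132 − 186.586)/72.76 = -0.7502.
C = C₀ × ½·erfc(-0.7502) = 2.54 × 0.8556 = 2.17 mg/L.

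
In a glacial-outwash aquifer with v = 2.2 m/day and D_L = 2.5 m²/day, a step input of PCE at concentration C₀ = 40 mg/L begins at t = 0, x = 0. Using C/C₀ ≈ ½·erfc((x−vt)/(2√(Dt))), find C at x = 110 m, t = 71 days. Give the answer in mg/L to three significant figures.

39.7 mg/L

For a continuous step input, C/C₀ ≈ ½·erfc((x−vt)/(2√(Dt))).
vt = 2.2 × 71 = 156.2 m and 2√(Dt) = 2√(2.5 × 71) = 26.65 m.
Argument (x−vt)/(2√(Dt)) = (110 − 156.2)/26.65 = -1.734; ½·erfc(-1.734) = 0.9929.
C = 40 × 0.9929 = 39.7 mg/L.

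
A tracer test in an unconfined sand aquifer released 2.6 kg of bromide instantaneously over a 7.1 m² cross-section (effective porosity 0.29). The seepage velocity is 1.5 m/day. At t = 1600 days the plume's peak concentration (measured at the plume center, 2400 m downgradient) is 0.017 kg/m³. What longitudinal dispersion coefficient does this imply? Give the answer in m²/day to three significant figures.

0.274 m²/day

At the plume center C_max = M/(n_e·A·√(4πDt)), so D = M²/(4πt·(n_e·A·C_max)²).
n_e·A·C_max = 0.29 × 7.1 × 0.017 = 0.03500 kg/m.
D = 2.6²/(4π × 1600 × 0.03500²) = 0.274 m²/day.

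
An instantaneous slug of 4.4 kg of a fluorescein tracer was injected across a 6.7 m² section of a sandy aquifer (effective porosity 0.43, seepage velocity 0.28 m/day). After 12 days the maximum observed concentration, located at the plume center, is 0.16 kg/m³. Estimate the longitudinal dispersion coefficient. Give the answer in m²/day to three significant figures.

At the plume center C_max = M/(n_e·A·√(4πDt)), so D = M²/(4πt·(n_e·A·C_max)²).
n_e·A·C_max = 0.43 × 6.7 × 0.16 = 0.4610 kg/m.
D = 4.4²/(4π × 12 × 0.4610²) = 0.604 m²/day.

0.604 m²/day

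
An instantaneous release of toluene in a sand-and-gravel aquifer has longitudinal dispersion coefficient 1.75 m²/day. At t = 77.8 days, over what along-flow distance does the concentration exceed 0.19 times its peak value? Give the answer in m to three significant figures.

The plume is Gaussian with σ = √(2Dt) = √(2 × 1.75 × 77.8) = 16.50 m.
C/C_peak = exp(−Δx²/(2σ²)) = 0.19 ⇒ Δx = σ·√(−2 ln 0.19) = 16.50 × 1.822 = 30.06 m.
Width = 2Δx = 60.1 m.

60.1 m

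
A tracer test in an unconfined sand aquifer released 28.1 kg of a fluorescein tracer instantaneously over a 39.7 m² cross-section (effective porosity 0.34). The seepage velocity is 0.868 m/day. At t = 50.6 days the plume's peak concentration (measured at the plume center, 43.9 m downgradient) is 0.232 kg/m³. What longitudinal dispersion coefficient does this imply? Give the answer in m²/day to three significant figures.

At the plume center C_max = M/(n_e·A·√(4πDt)), so D = M²/(4πt·(n_e·A·C_max)²).
n_e·A·C_max = 0.34 × 39.7 × 0.232 = 3.132 kg/m.
D = 28.1²/(4π × 50.6 × 3.132²) = 0.127 m²/day.

0.127 m²/day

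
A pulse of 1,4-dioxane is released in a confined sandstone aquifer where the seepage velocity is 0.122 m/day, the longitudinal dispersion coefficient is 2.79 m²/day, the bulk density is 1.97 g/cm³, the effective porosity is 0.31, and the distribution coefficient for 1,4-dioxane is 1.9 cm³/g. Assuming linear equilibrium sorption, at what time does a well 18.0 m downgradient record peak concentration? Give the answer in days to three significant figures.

668 days

Retardation factor R = 1 + ρ_b·K_d/n = 1 + 1.97 × 1.9/0.31 = 13.07.
Sorption retards both mechanisms: v_R = v/R = 0.009334 m/day, D_R = D/R = 0.2135 m²/day.
Peak time from v_R²t² + 2D_R t − x² = 0: t = (√(D_R² + v_R²x²) − D_R)/v_R².
√(D_R² + v_R²x²) = √(0.2135² + 0.009334² × 18.0²) = 0.2717; v_R² = 8.712e-05.
t = (0.2717 − 0.2135)/8.712e-05 = 668 days.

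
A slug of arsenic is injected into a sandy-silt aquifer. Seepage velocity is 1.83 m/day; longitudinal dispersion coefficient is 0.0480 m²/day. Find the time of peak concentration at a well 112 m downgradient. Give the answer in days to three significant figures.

For the 1D instantaneous-source solution, setting ∂C/∂t = 0 at fixed x gives v²t² + 2Dt − x² = 0, so t = (√(D² + v²x²) − D)/v².
√(D² + v²x²) = √(0.0480² + 1.83² × 112²) = 205.0; v² = 3.3489.
t = (205.0 − 0.0480)/3.3489 = 61.2 days (vs. the pure-advection estimate x/v = 61.2 d).

61.2 days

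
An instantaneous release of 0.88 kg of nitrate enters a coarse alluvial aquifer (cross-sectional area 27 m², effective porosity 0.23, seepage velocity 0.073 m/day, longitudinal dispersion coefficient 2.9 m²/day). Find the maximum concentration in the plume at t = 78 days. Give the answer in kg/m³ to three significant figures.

The peak of an instantaneous 1D plume sits at x = vt; there the Gaussian factor is 1 and C_max = M/(n_e·A·√(4πDt)), where n_e·A is the pore area the mass is dissolved in.
√(4πDt) = √(4π × 2.9 × 78) = 53.32 m, so C_max = 0.88/(0.23 × 27 × 53.32) = 0.00266 kg/m³.

0.00266 kg/m³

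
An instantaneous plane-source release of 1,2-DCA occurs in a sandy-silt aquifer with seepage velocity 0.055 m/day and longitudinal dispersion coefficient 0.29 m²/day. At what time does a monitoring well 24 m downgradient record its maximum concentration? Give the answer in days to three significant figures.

For the 1D instantaneous-source solution, setting ∂C/∂t = 0 at fixed x gives v²t² + 2Dt − x² = 0, so t = (√(D² + v²x²) − D)/v².
√(D² + v²x²) = √(0.29² + 0.055² × 24²) = 1.351; v² = 0.003025.
t = (1.351 − 0.29)/0.003025 = 351 days (vs. the pure-advection estimate x/v = 436 d).

351 days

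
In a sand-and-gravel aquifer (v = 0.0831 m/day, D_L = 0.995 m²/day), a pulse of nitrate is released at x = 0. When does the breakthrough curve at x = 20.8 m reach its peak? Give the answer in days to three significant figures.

145 days

For the 1D instantaneous-source solution, setting ∂C/∂t = 0 at fixed x gives v²t² + 2Dt − x² = 0, so t = (√(D² + v²x²) − D)/v².
√(D² + v²x²) = √(0.995² + 0.0831² × 20.8²) = 1.994; v² = 0.00690561.
t = (1.994 − 0.995)/0.00690561 = 145 days (vs. the pure-advection estimate x/v = 250 d).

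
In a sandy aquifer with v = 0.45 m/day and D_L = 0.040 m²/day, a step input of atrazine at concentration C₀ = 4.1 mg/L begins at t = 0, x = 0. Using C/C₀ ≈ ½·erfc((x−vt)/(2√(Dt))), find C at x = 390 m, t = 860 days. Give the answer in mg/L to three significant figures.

For a continuous step input, C/C₀ ≈ ½·erfc((x−vt)/(2√(Dt))).
vt = 0.45 × 860 = 387 m and 2√(Dt) = 2√(0.040 × 860) = 11.73 m.
Argument (x−vt)/(2√(Dt)) = (390 − 387)/11.73 = 0.2558; ½·erfc(0.2558) = 0.3588.
C = 4.1 × 0.3588 = 1.47 mg/L.

1.47 mg/L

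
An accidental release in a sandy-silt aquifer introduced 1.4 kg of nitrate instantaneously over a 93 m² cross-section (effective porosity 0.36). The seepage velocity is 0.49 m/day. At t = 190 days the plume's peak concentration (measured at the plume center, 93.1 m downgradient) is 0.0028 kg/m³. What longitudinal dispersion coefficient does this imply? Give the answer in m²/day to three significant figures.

At the plume center C_max = M/(n_e·A·√(4πDt)), so D = M²/(4πt·(n_e·A·C_max)²).
n_e·A·C_max = 0.36 × 93 × 0.0028 = 0.09374 kg/m.
D = 1.4²/(4π × 190 × 0.09374²) = 0.0934 m²/day.

0.0934 m²/day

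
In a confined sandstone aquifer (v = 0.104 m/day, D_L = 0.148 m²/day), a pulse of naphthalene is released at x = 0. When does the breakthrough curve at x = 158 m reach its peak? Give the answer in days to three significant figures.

For the 1D instantaneous-source solution, setting ∂C/∂t = 0 at fixed x gives v²t² + 2Dt − x² = 0, so t = (√(D² + v²x²) − D)/v².
√(D² + v²x²) = √(0.148² + 0.104² × 158²) = 16.43; v² = 0.010816.
t = (16.43 − 0.148)/0.010816 = 1510 days (vs. the pure-advection estimate x/v = 1520 d).

1510 days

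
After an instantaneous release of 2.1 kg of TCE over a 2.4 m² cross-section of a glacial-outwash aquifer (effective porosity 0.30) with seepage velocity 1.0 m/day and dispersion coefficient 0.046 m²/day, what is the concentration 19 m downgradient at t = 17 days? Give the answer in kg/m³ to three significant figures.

0.259 kg/m³

For an instantaneous plane source, C(x,t) = M/(n_e·A·√(4πDt)) · exp(−(x−vt)²/(4Dt)), with n_e·A the pore (flow) area.
Plume center vt = 1.0 × 17 = 17 m, so the well at 19 m is 2 m downgradient of the peak.
√(4πDt) = 3.135 m, giving peak height M/(n_e·A·√(4πDt)) = 2.1/(0.30 × 2.4 × 3.135) = 0.9304 kg/m³.
(x−vt)²/(4Dt) = (2)²/(4 × 0.046 × 17) = 1.279; exp(−1.279) = 0.2783.
C = 0.9304 × 0.2783 = 0.259 kg/m³.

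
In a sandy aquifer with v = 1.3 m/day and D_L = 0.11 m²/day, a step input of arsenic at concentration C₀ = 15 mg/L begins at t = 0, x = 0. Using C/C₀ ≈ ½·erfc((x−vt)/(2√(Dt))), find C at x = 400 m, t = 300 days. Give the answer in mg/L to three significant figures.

1.64 mg/L

For a continuous step input, C/C₀ ≈ ½·erfc((x−vt)/(2√(Dt))).
vt = 1.3 × 300 = 390 m and 2√(Dt) = 2√(0.11 × 300) = 11.49 m.
Argument (x−vt)/(2√(Dt)) = (400 − 390)/11.49 = 0.8703; ½·erfc(0.8703) = 0.1092.
C = 15 × 0.1092 = 1.64 mg/L.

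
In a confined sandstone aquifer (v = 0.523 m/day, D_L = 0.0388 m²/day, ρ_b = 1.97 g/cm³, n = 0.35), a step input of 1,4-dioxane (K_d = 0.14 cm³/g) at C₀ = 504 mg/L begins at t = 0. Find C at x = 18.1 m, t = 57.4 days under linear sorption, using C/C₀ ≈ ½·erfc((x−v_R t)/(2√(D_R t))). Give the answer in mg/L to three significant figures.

102 mg/L

Retardation factor R = 1 + ρ_b·K_d/n = 1 + 1.97 × 0.14/0.35 = 1.788.
Sorption retards both mechanisms: v_R = v/R = 0.2925 m/day, D_R = D/R = 0.02170 m²/day.
v_R·t = 0.2925 × 57.4 = 16.7895 m; 2√(D_R t) = 2.232 m; argument = (18.1 − 16.7895)/2.232 = 0.5871.
C = C₀ × ½·erfc(0.5871) = 504 × 0.2032 = 102 mg/L.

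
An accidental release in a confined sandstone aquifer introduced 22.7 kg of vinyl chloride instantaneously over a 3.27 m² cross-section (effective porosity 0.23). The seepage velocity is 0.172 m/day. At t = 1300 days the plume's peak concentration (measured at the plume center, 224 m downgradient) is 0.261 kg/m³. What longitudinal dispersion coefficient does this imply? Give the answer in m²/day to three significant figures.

At the plume center C_max = M/(n_e·A·√(4πDt)), so D = M²/(4πt·(n_e·A·C_max)²).
n_e·A·C_max = 0.23 × 3.27 × 0.261 = 0.1963 kg/m.
D = 22.7²/(4π × 1300 × 0.1963²) = 0.819 m²/day.

0.819 m²/day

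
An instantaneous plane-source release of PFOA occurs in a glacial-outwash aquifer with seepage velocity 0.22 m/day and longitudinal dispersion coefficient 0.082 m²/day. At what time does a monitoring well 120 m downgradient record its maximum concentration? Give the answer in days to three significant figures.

544 days

For the 1D instantaneous-source solution, setting ∂C/∂t = 0 at fixed x gives v²t² + 2Dt − x² = 0, so t = (√(D² + v²x²) − D)/v².
√(D² + v²x²) = √(0.082² + 0.22² × 120²) = 26.40; v² = 0.0484.
t = (26.40 − 0.082)/0.0484 = 544 days (vs. the pure-advection estimate x/v = 545 d).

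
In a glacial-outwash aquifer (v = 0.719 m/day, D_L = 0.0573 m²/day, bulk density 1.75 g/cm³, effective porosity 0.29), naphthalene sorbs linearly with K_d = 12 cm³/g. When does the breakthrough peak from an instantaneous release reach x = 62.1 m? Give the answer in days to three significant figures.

Retardation factor R = 1 + ρ_b·K_d/n = 1 + 1.75 × 12/0.29 = 73.41.
Sorption retards both mechanisms: v_R = v/R = 0.009794 m/day, D_R = D/R = 0.0007805 m²/day.
Peak time from v_R²t² + 2D_R t − x² = 0: t = (√(D_R² + v_R²x²) − D_R)/v_R².
√(D_R² + v_R²x²) = √(0.0007805² + 0.009794² × 62.1²) = 0.6082; v_R² = 9.592e-05.
t = (0.6082 − 0.0007805)/9.592e-05 = 6330 days.

6330 days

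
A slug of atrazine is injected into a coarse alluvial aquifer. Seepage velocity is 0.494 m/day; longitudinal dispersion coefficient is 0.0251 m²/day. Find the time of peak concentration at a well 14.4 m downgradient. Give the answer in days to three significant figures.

29.0 days

For the 1D instantaneous-source solution, setting ∂C/∂t = 0 at fixed x gives v²t² + 2Dt − x² = 0, so t = (√(D² + v²x²) − D)/v².
√(D² + v²x²) = √(0.0251² + 0.494² × 14.4²) = 7.114; v² = 0.244036.
t = (7.114 − 0.0251)/0.244036 = 29.0 days (vs. the pure-advection estimate x/v = 29.1 d).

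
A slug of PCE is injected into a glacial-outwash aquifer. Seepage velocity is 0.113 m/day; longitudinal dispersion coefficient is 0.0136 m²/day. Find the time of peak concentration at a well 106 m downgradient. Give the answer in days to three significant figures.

937 days

For the 1D instantaneous-source solution, setting ∂C/∂t = 0 at fixed x gives v²t² + 2Dt − x² = 0, so t = (√(D² + v²x²) − D)/v².
√(D² + v²x²) = √(0.0136² + 0.113² × 106²) = 11.98; v² = 0.012769.
t = (11.98 − 0.0136)/0.012769 = 937 days (vs. the pure-advection estimate x/v = 938 d).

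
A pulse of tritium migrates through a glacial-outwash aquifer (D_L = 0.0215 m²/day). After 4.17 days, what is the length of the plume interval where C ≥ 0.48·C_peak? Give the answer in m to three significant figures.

1.03 m

The plume is Gaussian with σ = √(2Dt) = √(2 × 0.0215 × 4.17) = 0.4235 m.
C/C_peak = exp(−Δx²/(2σ²)) = 0.48 ⇒ Δx = σ·√(−2 ln 0.48) = 0.4235 × 1.212 = 0.5133 m.
Width = 2Δx = 1.03 m.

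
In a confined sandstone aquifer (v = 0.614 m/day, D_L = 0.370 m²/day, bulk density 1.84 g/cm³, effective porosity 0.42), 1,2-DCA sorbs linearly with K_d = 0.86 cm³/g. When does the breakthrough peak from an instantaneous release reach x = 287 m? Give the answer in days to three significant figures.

2220 days

Retardation factor R = 1 + ρ_b·K_d/n = 1 + 1.84 × 0.86/0.42 = 4.768.
Sorption retards both mechanisms: v_R = v/R = 0.1288 m/day, D_R = D/R = 0.07760 m²/day.
Peak time from v_R²t² + 2D_R t − x² = 0: t = (√(D_R² + v_R²x²) − D_R)/v_R².
√(D_R² + v_R²x²) = √(0.07760² + 0.1288² × 287²) = 36.97; v_R² = 0.01659.
t = (36.97 − 0.07760)/0.01659 = 2220 days.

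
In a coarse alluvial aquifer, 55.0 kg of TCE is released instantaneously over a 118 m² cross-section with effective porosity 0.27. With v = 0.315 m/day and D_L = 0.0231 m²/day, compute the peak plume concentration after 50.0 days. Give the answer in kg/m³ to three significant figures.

The peak of an instantaneous 1D plume sits at x = vt; there the Gaussian factor is 1 and C_max = M/(n_e·A·√(4πDt)), where n_e·A is the pore area the mass is dissolved in.
√(4πDt) = √(4π × 0.0231 × 50.0) = 3.810 m, so C_max = 55.0/(0.27 × 118 × 3.810) = 0.453 kg/m³.

0.453 kg/m³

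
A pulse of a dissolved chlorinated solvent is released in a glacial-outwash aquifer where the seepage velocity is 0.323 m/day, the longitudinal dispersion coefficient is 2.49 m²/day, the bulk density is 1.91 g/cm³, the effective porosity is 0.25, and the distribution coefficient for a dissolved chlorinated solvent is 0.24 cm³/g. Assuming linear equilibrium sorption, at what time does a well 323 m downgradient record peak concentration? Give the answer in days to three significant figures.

2770 days

Retardation factor R = 1 + ρ_b·K_d/n = 1 + 1.91 × 0.24/0.25 = 2.834.
Sorption retards both mechanisms: v_R = v/R = 0.1140 m/day, D_R = D/R = 0.8786 m²/day.
Peak time from v_R²t² + 2D_R t − x² = 0: t = (√(D_R² + v_R²x²) − D_R)/v_R².
√(D_R² + v_R²x²) = √(0.8786² + 0.1140² × 323²) = 36.83; v_R² = 0.01300.
t = (36.83 − 0.8786)/0.01300 = 2770 days.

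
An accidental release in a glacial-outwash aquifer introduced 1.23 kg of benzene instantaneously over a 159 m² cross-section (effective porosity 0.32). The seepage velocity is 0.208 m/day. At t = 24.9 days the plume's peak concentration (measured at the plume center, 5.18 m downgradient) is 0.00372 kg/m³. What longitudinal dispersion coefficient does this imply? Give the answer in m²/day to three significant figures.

0.135 m²/day

At the plume center C_max = M/(n_e·A·√(4πDt)), so D = M²/(4πt·(n_e·A·C_max)²).
n_e·A·C_max = 0.32 × 159 × 0.00372 = 0.1893 kg/m.
D = 1.23²/(4π × 24.9 × 0.1893²) = 0.135 m²/day.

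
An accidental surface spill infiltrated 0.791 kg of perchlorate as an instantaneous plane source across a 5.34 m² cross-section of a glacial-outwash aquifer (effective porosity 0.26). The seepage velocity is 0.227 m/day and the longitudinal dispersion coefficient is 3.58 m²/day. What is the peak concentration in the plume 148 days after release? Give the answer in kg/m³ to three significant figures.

The peak of an instantaneous 1D plume sits at x = vt; there the Gaussian factor is 1 and C_max = M/(n_e·A·√(4πDt)), where n_e·A is the pore area the mass is dissolved in.
√(4πDt) = √(4π × 3.58 × 148) = 81.60 m, so C_max = 0.791/(0.26 × 5.34 × 81.60) = 0.00698 kg/m³.

0.00698 kg/m³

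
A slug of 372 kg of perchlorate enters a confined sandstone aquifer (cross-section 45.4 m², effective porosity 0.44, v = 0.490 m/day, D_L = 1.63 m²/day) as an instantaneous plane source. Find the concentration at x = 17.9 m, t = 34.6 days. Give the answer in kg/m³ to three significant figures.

0.697 kg/m³

For an instantaneous plane source, C(x,t) = M/(n_e·A·√(4πDt)) · exp(−(x−vt)²/(4Dt)), with n_e·A the pore (flow) area.
Plume center vt = 0.490 × 34.6 = 16.954 m, so the well at 17.9 m is 0.946 m downgradient of the peak.
√(4πDt) = 26.62 m, giving peak height M/(n_e·A·√(4πDt)) = 372/(0.44 × 45.4 × 26.62) = 0.6996 kg/m³.
(x−vt)²/(4Dt) = (0.946)²/(4 × 1.63 × 34.6) = 0.003967; exp(−0.003967) = 0.9960.
C = 0.6996 × 0.9960 = 0.697 kg/m³.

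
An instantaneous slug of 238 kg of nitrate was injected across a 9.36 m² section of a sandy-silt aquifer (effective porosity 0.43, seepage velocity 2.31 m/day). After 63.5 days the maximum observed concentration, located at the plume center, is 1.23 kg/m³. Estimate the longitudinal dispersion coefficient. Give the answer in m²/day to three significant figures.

2.90 m²/day

At the plume center C_max = M/(n_e·A·√(4πDt)), so D = M²/(4πt·(n_e·A·C_max)²).
n_e·A·C_max = 0.43 × 9.36 × 1.23 = 4.951 kg/m.
D = 238²/(4π × 63.5 × 4.951²) = 2.90 m²/day.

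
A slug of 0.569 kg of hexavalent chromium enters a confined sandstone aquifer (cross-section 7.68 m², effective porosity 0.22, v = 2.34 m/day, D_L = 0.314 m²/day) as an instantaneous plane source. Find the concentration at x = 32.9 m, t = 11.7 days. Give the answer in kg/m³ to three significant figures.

0.00622 kg/m³

For an instantaneous plane source, C(x,t) = M/(n_e·A·√(4πDt)) · exp(−(x−vt)²/(4Dt)), with n_e·A the pore (flow) area.
Plume center vt = 2.34 × 11.7 = 27.378 m, so the well at 32.9 m is 5.522 m downgradient of the peak.
√(4πDt) = 6.795 m, giving peak height M/(n_e·A·√(4πDt)) = 0.569/(0.22 × 7.68 × 6.795) = 0.04956 kg/m³.
(x−vt)²/(4Dt) = (5.522)²/(4 × 0.314 × 11.7) = 2.075; exp(−2.075) = 0.1256.
C = 0.04956 × 0.1256 = 0.00622 kg/m³.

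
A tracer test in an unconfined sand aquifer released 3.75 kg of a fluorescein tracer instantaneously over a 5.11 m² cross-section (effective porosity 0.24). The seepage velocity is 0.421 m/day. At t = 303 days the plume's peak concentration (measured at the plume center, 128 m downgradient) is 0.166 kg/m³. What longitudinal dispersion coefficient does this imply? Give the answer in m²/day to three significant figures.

0.0891 m²/day

At the plume center C_max = M/(n_e·A·√(4πDt)), so D = M²/(4πt·(n_e·A·C_max)²).
n_e·A·C_max = 0.24 × 5.11 × 0.166 = 0.2036 kg/m.
D = 3.75²/(4π × 303 × 0.2036²) = 0.0891 m²/day.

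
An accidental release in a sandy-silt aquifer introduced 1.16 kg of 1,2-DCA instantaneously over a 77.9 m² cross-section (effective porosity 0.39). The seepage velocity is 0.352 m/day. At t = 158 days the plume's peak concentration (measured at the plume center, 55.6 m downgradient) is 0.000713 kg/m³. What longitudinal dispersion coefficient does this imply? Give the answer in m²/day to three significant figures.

At the plume center C_max = M/(n_e·A·√(4πDt)), so D = M²/(4πt·(n_e·A·C_max)²).
n_e·A·C_max = 0.39 × 77.9 × 0.000713 = 0.02166 kg/m.
D = 1.16²/(4π × 158 × 0.02166²) = 1.44 m²/day.

1.44 m²/day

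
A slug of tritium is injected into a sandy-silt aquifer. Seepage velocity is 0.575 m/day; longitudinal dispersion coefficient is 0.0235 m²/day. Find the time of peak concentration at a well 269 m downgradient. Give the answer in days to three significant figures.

For the 1D instantaneous-source solution, setting ∂C/∂t = 0 at fixed x gives v²t² + 2Dt − x² = 0, so t = (√(D² + v²x²) − D)/v².
√(D² + v²x²) = √(0.0235² + 0.575² × 269²) = 154.7; v² = 0.330625.
t = (154.7 − 0.0235)/0.330625 = 468 days (vs. the pure-advection estimate x/v = 468 d).

468 days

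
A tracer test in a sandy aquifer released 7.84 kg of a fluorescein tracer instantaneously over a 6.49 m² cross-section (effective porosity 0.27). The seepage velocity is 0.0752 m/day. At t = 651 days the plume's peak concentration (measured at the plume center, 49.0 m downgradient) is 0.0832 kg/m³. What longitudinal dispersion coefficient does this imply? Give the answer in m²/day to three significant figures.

0.353 m²/day

At the plume center C_max = M/(n_e·A·√(4πDt)), so D = M²/(4πt·(n_e·A·C_max)²).
n_e·A·C_max = 0.27 × 6.49 × 0.0832 = 0.1458 kg/m.
D = 7.84²/(4π × 651 × 0.1458²) = 0.353 m²/day.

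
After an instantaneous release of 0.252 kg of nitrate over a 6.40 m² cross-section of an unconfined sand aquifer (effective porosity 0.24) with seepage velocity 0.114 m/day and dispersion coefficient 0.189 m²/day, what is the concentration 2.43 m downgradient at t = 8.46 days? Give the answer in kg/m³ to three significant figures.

0.0262 kg/m³

For an instantaneous plane source, C(x,t) = M/(n_e·A·√(4πDt)) · exp(−(x−vt)²/(4Dt)), with n_e·A the pore (flow) area.
Plume center vt = 0.114 × 8.46 = 0.96444 m, so the well at 2.43 m is 1.46556 m downgradient of the peak.
√(4πDt) = 4.483 m, giving peak height M/(n_e·A·√(4πDt)) = 0.252/(0.24 × 6.40 × 4.483) = 0.03660 kg/m³.
(x−vt)²/(4Dt) = (1.46556)²/(4 × 0.189 × 8.46) = 0.3358; exp(−0.3358) = 0.7148.
C = 0.03660 × 0.7148 = 0.0262 kg/m³.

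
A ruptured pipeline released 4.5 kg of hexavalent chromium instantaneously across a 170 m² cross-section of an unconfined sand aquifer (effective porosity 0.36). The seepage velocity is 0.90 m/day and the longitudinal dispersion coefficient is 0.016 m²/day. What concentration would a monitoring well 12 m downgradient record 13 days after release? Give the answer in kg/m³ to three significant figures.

For an instantaneous plane source, C(x,t) = M/(n_e·A·√(4πDt)) · exp(−(x−vt)²/(4Dt)), with n_e·A the pore (flow) area.
Plume center vt = 0.90 × 13 = 11.7 m, so the well at 12 m is 0.3 m downgradient of the peak.
√(4πDt) = 1.617 m, giving peak height M/(n_e·A·√(4πDt)) = 4.5/(0.36 × 170 × 1.617) = 0.04547 kg/m³.
(x−vt)²/(4Dt) = (0.3)²/(4 × 0.016 × 13) = 0.1082; exp(−0.1082) = 0.8974.
C = 0.04547 × 0.8974 = 0.0408 kg/m³.

0.0408 kg/m³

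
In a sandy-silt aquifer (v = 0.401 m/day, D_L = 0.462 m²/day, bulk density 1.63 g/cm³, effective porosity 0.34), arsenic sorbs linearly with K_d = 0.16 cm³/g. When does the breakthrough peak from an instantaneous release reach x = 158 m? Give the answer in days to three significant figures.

Retardation factor R = 1 + ρ_b·K_d/n = 1 + 1.63 × 0.16/0.34 = 1.767.
Sorption retards both mechanisms: v_R = v/R = 0.2269 m/day, D_R = D/R = 0.2615 m²/day.
Peak time from v_R²t² + 2D_R t − x² = 0: t = (√(D_R² + v_R²x²) − D_R)/v_R².
√(D_R² + v_R²x²) = √(0.2615² + 0.2269² × 158²) = 35.85; v_R² = 0.05148.
t = (35.85 − 0.2615)/0.05148 = 691 days.

691 days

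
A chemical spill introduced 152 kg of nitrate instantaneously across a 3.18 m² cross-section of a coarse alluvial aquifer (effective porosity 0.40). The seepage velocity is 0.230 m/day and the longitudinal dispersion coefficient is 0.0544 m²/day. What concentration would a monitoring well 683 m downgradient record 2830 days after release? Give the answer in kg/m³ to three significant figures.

For an instantaneous plane source, C(x,t) = M/(n_e·A·√(4πDt)) · exp(−(x−vt)²/(4Dt)), with n_e·A the pore (flow) area.
Plume center vt = 0.230 × 2830 = 650.9 m, so the well at 683 m is 32.1 m downgradient of the peak.
√(4πDt) = 43.98 m, giving peak height M/(n_e·A·√(4πDt)) = 152/(0.40 × 3.18 × 43.98) = 2.717 kg/m³.
(x−vt)²/(4Dt) = (32.1)²/(4 × 0.0544 × 2830) = 1.673; exp(−1.673) = 0.1877.
C = 2.717 × 0.1877 = 0.510 kg/m³.

0.510 kg/m³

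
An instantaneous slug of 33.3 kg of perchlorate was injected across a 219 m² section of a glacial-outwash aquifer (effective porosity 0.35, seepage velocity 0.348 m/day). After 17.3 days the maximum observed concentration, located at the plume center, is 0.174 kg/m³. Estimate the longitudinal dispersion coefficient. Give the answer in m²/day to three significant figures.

0.0287 m²/day

At the plume center C_max = M/(n_e·A·√(4πDt)), so D = M²/(4πt·(n_e·A·C_max)²).
n_e·A·C_max = 0.35 × 219 × 0.174 = 13.34 kg/m.
D = 33.3²/(4π × 17.3 × 13.34²) = 0.0287 m²/day.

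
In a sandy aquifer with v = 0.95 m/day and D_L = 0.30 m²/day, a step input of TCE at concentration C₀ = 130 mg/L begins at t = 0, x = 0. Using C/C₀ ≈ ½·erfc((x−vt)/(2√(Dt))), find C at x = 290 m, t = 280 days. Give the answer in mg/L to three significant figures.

For a continuous step input, C/C₀ ≈ ½·erfc((x−vt)/(2√(Dt))).
vt = 0.95 × 280 = 266 m and 2√(Dt) = 2√(0.30 × 280) = 18.33 m.
Argument (x−vt)/(2√(Dt)) = (290 − 266)/18.33 = 1.309; ½·erfc(1.309) = 0.03207.
C = 130 × 0.03207 = 4.17 mg/L.

4.17 mg/L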